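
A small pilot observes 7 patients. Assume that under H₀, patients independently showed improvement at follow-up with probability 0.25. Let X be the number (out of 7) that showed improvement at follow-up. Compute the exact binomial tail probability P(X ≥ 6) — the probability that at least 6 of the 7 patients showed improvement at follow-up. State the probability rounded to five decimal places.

X is binomial with n = 7 and p = 0.25.
P(X ≥ 6) = C(7,6)·0.25^6·0.75^1 + C(7,7)·0.25^7·0.75^0.
= 0.001282 + 0.000061 = 0.00134.

P = 0.00134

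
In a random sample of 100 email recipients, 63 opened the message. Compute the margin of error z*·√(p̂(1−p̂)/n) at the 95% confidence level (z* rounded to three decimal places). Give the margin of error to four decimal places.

p̂ = 63/100 = 0.63000.
SE(p̂) = √(0.63000·0.37000/100) = 0.048280.
z* = 1.960 at the 95% level.
So ME = 0.0946.

ME = 0.0946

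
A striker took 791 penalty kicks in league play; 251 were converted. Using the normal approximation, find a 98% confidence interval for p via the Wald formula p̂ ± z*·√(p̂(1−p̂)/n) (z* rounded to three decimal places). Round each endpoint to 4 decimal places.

(0.2788, 0.3558)

Sample proportion p̂ = 251/791 = 0.31732.
Standard error of p̂: √(0.216628/791) = √0.000273866 = 0.016549.
z* = 2.326 at the 98% level.
Margin = 2.326·0.016549 = 0.03849.
CI: 0.31732 ± 0.03849 = (0.2788, 0.3558).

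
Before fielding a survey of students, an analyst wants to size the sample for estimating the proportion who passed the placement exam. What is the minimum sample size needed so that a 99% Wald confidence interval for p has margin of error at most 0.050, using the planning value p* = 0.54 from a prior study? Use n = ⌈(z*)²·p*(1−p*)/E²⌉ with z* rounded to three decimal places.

n = 660

The 99% critical value is z* = 2.576.
p*(1−p*) = 0.2484.
(z*)²·p*(1−p*)/E² = 6.635776·0.2484/0.002500 = 659.331.
⌈659.331⌉ = 660.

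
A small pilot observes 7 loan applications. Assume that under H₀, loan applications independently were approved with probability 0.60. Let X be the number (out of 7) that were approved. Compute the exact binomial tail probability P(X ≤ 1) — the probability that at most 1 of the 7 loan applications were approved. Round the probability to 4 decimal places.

P = 0.0188

X is binomial with n = 7 and p = 0.60.
P(X ≤ 1) = C(7,0)·0.60^0·0.40^7 + C(7,1)·0.60^1·0.40^6.
= 0.001638 + 0.017203 = 0.0188.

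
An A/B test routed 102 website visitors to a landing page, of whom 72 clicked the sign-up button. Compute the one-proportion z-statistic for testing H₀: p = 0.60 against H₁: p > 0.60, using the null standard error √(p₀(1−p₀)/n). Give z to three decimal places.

p̂ = 72/102 = 0.70588.
Null standard error: √(0.60·0.40/102) = √0.002352941 = 0.048507.
z = (p̂ − p₀)/SE = (0.70588 − 0.60)/0.048507 = 2.183.

z = 2.183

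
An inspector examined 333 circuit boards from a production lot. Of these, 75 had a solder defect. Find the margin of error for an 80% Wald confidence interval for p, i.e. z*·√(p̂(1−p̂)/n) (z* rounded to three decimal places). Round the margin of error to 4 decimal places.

ME = 0.0293

With x = 75 successes in n = 333, p̂ = 0.22523.
Standard error of p̂: √(0.174499/333) = √0.000524020 = 0.022891.
For 80% confidence, z* = 1.282.
Margin of error = z*·SE = 1.282 × 0.022891 = 0.0293.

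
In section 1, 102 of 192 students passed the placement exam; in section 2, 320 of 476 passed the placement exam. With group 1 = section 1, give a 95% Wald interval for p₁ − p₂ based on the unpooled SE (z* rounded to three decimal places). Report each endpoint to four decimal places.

(-0.2232, -0.0588)

p̂₁ = 102/192 = 0.53125, p̂₂ = 320/476 = 0.67227; p̂₁ − p̂₂ = -0.14102.
Unpooled SE = √(p̂₁(1−p̂₁)/n₁ + p̂₂(1−p̂₂)/n₂) = √(0.001296997 + 0.000462864) = 0.041951.
The 95% critical value is z* = 1.960. Margin = 1.960·0.041951 = 0.08222.
CI: -0.14102 ± 0.08222 = (-0.2232, -0.0588).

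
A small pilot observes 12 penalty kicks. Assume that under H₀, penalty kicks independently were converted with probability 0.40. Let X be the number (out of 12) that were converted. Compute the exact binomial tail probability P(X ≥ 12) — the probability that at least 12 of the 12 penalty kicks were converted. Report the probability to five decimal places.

P = 0.00002

X is binomial with n = 12 and p = 0.40.
P(X ≥ 12) = C(12,12)·0.40^12·0.60^0.
= 0.000017 = 0.00002.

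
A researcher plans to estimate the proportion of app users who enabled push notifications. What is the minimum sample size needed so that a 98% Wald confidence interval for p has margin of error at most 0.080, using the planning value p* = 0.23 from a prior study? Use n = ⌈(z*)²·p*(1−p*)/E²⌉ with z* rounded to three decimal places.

z* = 2.326 at the 98% level.
p*(1−p*) = 0.23·0.77 = 0.1771.
Required n before rounding: 5.410276 × 0.1771 / 0.080² = 149.712.
⌈149.712⌉ = 150.

n = 150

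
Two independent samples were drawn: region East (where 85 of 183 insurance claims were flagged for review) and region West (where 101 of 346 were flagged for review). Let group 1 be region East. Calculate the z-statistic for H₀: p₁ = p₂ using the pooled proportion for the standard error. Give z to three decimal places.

Sample proportions: p̂₁ = 85/183 = 0.46448 and p̂₂ = 101/346 = 0.29191.
Pooled p̂ = (85+101)/(183+346) = 186/529 = 0.35161.
SE = √[p̂(1−p̂)(1/n₁+1/n₂)] = √[0.35161·0.64839·(1/183+1/346)] ≈ 0.043643.
z = 0.17257/0.043643 = 3.954.

z = 3.954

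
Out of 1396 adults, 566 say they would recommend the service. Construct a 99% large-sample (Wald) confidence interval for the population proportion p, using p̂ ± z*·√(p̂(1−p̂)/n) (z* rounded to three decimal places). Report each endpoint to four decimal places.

Sample proportion p̂ = 566/1396 = 0.40544.
Standard error of p̂: √(0.241059/1396) = √0.000172679 = 0.013141.
z* = 2.576 at the 99% level.
Margin = 2.576·0.013141 = 0.03385.
Interval: 0.40544 ± 0.03385 → (0.3716, 0.4393).

(0.3716, 0.4393)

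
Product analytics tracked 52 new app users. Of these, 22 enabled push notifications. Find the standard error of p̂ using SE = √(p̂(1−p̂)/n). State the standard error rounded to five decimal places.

With x = 22 successes in n = 52, p̂ = 0.42308.
p̂(1−p̂) = 0.42308·0.57692 = 0.244083.
Dividing by n and taking the root: √0.004693904 = 0.06851.

SE = 0.06851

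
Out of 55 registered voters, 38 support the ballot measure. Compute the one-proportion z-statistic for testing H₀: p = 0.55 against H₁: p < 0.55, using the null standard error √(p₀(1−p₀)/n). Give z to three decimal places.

With x = 38 successes in n = 55, p̂ = 0.69091.
SE₀ = √(0.55·0.45/55) = 0.067082.
z = (p̂ − p₀)/SE = (0.69091 − 0.55)/0.067082 = 2.101.

z = 2.101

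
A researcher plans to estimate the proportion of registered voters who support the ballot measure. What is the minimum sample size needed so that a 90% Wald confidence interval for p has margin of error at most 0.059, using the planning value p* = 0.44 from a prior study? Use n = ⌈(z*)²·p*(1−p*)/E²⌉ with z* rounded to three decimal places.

The 90% critical value is z* = 1.645.
p*(1−p*) = 0.44·0.56 = 0.2464.
(z*)²·p*(1−p*)/E² = 2.706025·0.2464/0.003481 = 191.544.
⌈191.544⌉ = 192.

n = 192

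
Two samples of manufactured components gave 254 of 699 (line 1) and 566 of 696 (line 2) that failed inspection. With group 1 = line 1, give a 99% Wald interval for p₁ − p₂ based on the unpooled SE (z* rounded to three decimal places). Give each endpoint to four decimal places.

p̂₁ = 0.36338, p̂₂ = 0.81322, so the observed difference is -0.44984.
SE = √(0.000330950 + 0.000218239) = √0.000549189 = 0.023435.
z* = 2.576 at the 99% level. Margin of error = 0.06037.
Interval: -0.44984 ± 0.06037 → (-0.5102, -0.3895).

(-0.5102, -0.3895)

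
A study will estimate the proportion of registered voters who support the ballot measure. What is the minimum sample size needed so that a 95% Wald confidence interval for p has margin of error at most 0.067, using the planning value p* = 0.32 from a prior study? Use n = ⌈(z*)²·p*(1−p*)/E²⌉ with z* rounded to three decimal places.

For 95% confidence, z* = 1.960.
p*(1−p*) = 0.32·0.68 = 0.2176.
Required n before rounding: 3.841600 × 0.2176 / 0.067² = 186.218.
Rounding up, n = 187.

n = 187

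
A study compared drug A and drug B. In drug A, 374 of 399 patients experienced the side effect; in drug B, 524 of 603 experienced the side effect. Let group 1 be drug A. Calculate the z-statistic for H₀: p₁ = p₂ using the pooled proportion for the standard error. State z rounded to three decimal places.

p̂₁ = 374/399 = 0.93734, p̂₂ = 524/603 = 0.86899.
Pooled p̂ = (374+524)/(399+603) = 898/1002 = 0.89621.
SE = √[p̂(1−p̂)(1/n₁+1/n₂)] = √[0.89621·0.10379·(1/399+1/603)] ≈ 0.019682.
z = (p̂₁ − p̂₂)/SE = (0.93734 − 0.86899)/0.019682 = 0.06835/0.019682 = 3.473.

z = 3.473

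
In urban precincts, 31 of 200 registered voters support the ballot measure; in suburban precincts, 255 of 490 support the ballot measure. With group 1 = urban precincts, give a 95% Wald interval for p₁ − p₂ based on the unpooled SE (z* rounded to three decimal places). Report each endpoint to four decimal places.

(-0.4323, -0.2985)

p̂₁ = 0.15500, p̂₂ = 0.52041, so the observed difference is -0.36541.
SE = √(0.000654875 + 0.000509354) = √0.001164229 = 0.034121.
z* = 1.960 at the 95% level. Margin of error = 0.06688.
So the interval runs from -0.4323 to -0.2985.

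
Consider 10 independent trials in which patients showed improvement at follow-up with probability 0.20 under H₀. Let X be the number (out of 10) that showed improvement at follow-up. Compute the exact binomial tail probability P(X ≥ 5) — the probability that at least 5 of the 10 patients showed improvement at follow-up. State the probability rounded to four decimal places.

X ~ Binomial(n=10, p=0.20).
P(X ≥ 5) = Σ_{j=5}^{10} C(10,j)·0.20^j·0.80^{10−j}.
= 0.026424 + 0.005505 + 0.000786 + 0.000074 + 0.000004 + 0.000000 = 0.0328.

P = 0.0328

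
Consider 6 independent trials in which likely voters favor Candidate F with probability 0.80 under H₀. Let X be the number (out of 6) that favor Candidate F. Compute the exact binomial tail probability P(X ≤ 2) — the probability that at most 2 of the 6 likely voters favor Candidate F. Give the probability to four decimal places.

P = 0.0170

X ~ Binomial(n=6, p=0.80).
P(X ≤ 2) = C(6,0)·0.80^0·0.20^6 + C(6,1)·0.80^1·0.20^5 + C(6,2)·0.80^2·0.20^4.
= 0.000064 + 0.001536 + 0.015360 = 0.0170.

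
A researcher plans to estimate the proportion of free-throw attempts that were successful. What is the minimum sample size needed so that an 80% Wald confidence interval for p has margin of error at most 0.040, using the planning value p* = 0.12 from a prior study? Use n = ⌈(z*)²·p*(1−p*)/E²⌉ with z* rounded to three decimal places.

The 80% critical value is z* = 1.282.
p*(1−p*) = 0.12·0.88 = 0.1056.
(z*)²·p*(1−p*)/E² = 1.643524·0.1056/0.001600 = 108.473.
Rounding up, n = 109.

n = 109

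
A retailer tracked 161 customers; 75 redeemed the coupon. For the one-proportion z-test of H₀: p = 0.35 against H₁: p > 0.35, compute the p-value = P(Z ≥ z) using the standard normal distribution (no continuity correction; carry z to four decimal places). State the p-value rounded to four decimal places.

p-value = 0.0010

p̂ = 75/161 = 0.46584.
Under H₀, SE = √(p₀(1−p₀)/n) = √(0.35·0.65/161) = √0.001413043 = 0.037590.
z = (p̂ − p₀)/SE = (75/161 − 0.35)/0.037590 ≈ 3.0816.
From the standard normal, P(Z ≥ z) = 0.0010.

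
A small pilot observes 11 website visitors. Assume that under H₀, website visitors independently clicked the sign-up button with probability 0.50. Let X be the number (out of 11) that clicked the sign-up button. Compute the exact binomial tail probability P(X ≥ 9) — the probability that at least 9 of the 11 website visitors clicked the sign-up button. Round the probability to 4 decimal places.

X is binomial with n = 11 and p = 0.50.
P(X ≥ 9) = C(11,9)·0.50^9·0.50^2 + C(11,10)·0.50^10·0.50^1 + C(11,11)·0.50^11·0.50^0.
= 0.026855 + 0.005371 + 0.000488 = 0.0327.

P = 0.0327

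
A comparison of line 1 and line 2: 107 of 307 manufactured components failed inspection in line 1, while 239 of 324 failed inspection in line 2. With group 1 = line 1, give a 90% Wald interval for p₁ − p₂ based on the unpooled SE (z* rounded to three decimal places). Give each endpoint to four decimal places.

p̂₁ = 107/307 = 0.34853, p̂₂ = 239/324 = 0.73765; p̂₁ − p̂₂ = -0.38912.
Unpooled SE = √(p̂₁(1−p̂₁)/n₁ + p̂₂(1−p̂₂)/n₂) = √(0.000739603 + 0.000597285) = 0.036563.
For 90% confidence, z* = 1.645. Margin of error = 0.06015.
CI: -0.38912 ± 0.06015 = (-0.4493, -0.3290).

(-0.4493, -0.3290)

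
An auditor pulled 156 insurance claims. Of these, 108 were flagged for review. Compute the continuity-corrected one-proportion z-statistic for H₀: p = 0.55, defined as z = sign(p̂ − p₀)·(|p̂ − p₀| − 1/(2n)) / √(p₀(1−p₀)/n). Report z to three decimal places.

The sample proportion is 108/156 = 0.69231. p̂ − p₀ = 0.142308.
Continuity correction 1/(2n) = 1/312 = 0.003205.
Corrected numerator: |0.142308| − 0.003205 = 0.139103.
Under H₀, SE = √(p₀(1−p₀)/n) = √(0.55·0.45/156) = √0.001586538 = 0.039831.
z = (+)0.139103/0.039831 = 3.492.

z = 3.492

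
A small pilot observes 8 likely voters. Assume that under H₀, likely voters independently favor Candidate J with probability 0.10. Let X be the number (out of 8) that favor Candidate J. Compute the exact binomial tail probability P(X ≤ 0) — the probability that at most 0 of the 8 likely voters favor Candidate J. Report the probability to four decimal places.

P = 0.4305

X is binomial with n = 8 and p = 0.10.
P(X ≤ 0) = C(8,0)·0.10^0·0.90^8.
= 0.430467 = 0.4305.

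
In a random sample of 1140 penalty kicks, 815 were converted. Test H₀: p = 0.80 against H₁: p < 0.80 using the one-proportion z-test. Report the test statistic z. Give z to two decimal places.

z = -7.18

The sample proportion is 815/1140 = 0.71491.
Under H₀, SE = √(p₀(1−p₀)/n) = √(0.80·0.20/1140) = √0.000140351 = 0.011847.
z = (p̂ − p₀)/SE = (0.71491 − 0.80)/0.011847 = -7.18.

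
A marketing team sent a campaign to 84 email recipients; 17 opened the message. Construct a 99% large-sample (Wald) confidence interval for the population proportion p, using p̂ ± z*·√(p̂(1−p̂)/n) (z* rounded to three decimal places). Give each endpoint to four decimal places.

With x = 17 successes in n = 84, p̂ = 0.20238.
SE = √(p̂(1−p̂)/n) = √(0.161423/84) = 0.043837.
The 99% critical value is z* = 2.576.
Margin = 2.576·0.043837 = 0.11292.
So the interval runs from 0.0895 to 0.3153.

(0.0895, 0.3153)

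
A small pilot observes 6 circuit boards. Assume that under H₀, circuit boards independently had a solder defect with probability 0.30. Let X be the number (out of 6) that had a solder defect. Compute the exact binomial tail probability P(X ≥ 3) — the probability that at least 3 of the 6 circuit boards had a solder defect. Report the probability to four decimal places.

X is binomial with n = 6 and p = 0.30.
P(X ≥ 3) = C(6,3)·0.30^3·0.70^3 + C(6,4)·0.30^4·0.70^2 + C(6,5)·0.30^5·0.70^1 + C(6,6)·0.30^6·0.70^0.
= 0.185220 + 0.059535 + 0.010206 + 0.000729 = 0.2557.

P = 0.2557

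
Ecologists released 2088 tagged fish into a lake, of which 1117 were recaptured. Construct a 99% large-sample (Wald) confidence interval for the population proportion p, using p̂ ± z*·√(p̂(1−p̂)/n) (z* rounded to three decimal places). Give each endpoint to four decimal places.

(0.5068, 0.5631)

p̂ = 1117/2088 = 0.53496.
Standard error of p̂: √(0.248778/2088) = √0.000119146 = 0.010915.
z* = 2.576 at the 99% level.
Margin = 2.576·0.010915 = 0.02812.
CI: 0.53496 ± 0.02812 = (0.5068, 0.5631).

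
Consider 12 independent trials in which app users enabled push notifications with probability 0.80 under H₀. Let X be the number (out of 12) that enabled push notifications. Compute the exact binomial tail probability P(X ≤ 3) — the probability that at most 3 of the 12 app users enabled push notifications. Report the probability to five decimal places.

X ~ Binomial(n=12, p=0.80).
P(X ≤ 3) = C(12,0)·0.80^0·0.20^12 + C(12,1)·0.80^1·0.20^11 + C(12,2)·0.80^2·0.20^10 + C(12,3)·0.80^3·0.20^9.
= 0.000000 + 0.000000 + 0.000004 + 0.000058 = 0.00006.

P = 0.00006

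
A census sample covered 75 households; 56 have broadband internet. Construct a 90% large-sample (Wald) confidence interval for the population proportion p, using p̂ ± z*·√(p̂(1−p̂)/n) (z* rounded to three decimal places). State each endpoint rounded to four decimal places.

The sample proportion is 56/75 = 0.74667.
Standard error of p̂: √(0.189156/75) = √0.002522074 = 0.050220.
For 90% confidence, z* = 1.645.
Margin = 1.645·0.050220 = 0.08261.
Interval: 0.74667 ± 0.08261 → (0.6641, 0.8293).

(0.6641, 0.8293)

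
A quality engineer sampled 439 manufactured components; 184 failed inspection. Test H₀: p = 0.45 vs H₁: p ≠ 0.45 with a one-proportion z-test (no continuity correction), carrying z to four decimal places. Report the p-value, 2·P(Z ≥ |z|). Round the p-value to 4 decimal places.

p-value = 0.1936

The sample proportion is 184/439 = 0.41913.
Under H₀, SE = √(p₀(1−p₀)/n) = √(0.45·0.55/439) = √0.000563781 = 0.023744.
z = (p̂ − p₀)/SE = (184/439 − 0.45)/0.023744 ≈ -1.2999.
From the standard normal, 2·P(Z ≥ |z|) = 0.1936.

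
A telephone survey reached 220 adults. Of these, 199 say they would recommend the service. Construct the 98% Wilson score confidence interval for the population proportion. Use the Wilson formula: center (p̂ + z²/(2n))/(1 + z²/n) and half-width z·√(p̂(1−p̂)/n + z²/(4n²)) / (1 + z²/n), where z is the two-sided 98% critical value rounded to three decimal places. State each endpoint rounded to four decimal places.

(0.8483, 0.9414)

Here p̂ = 199/220 = 0.90455 and z = 2.326 (z² = 5.410276).
Denominator 1 + z²/n = 1 + 5.410276/220 = 1.024592.
Adjusted center: (0.90455 + z²/(2n))/1.024592 = 0.89484.
Radicand: p̂(1−p̂)/n + z²/(4n²) = 0.000392468 + 0.000027946 = 0.000420414.
Half-width = z·√(radicand)/denom = 2.326·0.020504/1.024592 = 0.04655.
So the interval runs from 0.8483 to 0.9414.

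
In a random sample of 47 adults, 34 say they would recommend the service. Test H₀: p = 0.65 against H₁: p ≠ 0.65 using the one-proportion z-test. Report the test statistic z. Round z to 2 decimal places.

z = 1.06

The sample proportion is 34/47 = 0.72340.
SE₀ = √(0.65·0.35/47) = 0.069573.
z = (p̂ − p₀)/SE = (0.72340 − 0.65)/0.069573 = 1.06.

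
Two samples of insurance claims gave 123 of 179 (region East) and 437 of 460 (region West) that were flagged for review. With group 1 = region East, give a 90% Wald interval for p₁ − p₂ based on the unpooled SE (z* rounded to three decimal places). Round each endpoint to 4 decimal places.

(-0.3223, -0.2034)

p̂₁ = 0.68715, p̂₂ = 0.95000, so the observed difference is -0.26285.
SE = √(0.001200975 + 0.000103261) = √0.001304236 = 0.036114.
For 90% confidence, z* = 1.645. Margin of error = 0.05941.
Interval: -0.26285 ± 0.05941 → (-0.3223, -0.2034).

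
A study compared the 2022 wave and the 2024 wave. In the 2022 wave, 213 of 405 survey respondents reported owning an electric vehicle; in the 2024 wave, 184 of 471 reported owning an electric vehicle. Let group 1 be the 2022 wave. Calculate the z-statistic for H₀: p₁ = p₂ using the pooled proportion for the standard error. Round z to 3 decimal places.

z = 4.010

Sample proportions: p̂₁ = 213/405 = 0.52593 and p̂₂ = 184/471 = 0.39066.
Pooling: p̂ = 397/876 = 0.45320.
Pooled SE = √[0.2478094·0.00459228] ≈ 0.033734.
z = 0.13527/0.033734 = 4.010.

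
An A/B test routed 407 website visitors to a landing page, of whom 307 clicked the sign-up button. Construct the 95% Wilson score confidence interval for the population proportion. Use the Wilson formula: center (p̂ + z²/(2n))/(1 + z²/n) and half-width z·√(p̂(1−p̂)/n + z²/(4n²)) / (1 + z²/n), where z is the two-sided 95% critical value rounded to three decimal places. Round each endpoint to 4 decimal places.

(0.7102, 0.7936)

Here p̂ = 307/407 = 0.75430 and z = 1.960 (z² = 3.841600).
Denominator 1 + z²/n = 1 + 3.841600/407 = 1.009439.
Center = (0.75430 + 0.004719)/1.009439 = 0.75192.
Radicand: p̂(1−p̂)/n + z²/(4n²) = 0.000455360 + 0.000005798 = 0.000461158.
Half-width = 1.960·√0.000461158/1.009439 = 0.04170.
CI: 0.75192 ± 0.04170 = (0.7102, 0.7936).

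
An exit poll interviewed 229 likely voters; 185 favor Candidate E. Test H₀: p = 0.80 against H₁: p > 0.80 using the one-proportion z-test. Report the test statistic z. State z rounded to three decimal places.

p̂ = 185/229 = 0.80786.
Under H₀, SE = √(p₀(1−p₀)/n) = √(0.80·0.20/229) = √0.000698690 = 0.026433.
Test statistic: z = 0.00786/0.026433 = 0.297.

z = 0.297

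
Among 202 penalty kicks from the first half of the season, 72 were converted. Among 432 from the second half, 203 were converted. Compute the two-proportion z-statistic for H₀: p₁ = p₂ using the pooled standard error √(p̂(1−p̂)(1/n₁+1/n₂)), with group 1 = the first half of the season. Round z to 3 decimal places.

Sample proportions: p̂₁ = 72/202 = 0.35644 and p̂₂ = 203/432 = 0.46991.
Pooled p̂ = (72+203)/(202+432) = 275/634 = 0.43375.
SE = √[p̂(1−p̂)(1/n₁+1/n₂)] = √[0.43375·0.56625·(1/202+1/432)] ≈ 0.042243.
z = -0.11347/0.042243 = -2.686.

z = -2.686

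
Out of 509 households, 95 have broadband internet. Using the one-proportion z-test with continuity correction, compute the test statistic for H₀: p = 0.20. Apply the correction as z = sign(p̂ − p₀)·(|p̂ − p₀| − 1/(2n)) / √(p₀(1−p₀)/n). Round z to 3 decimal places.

The sample proportion is 95/509 = 0.18664. p̂ − p₀ = -0.013360.
1/(2n) = 0.000982.
Corrected numerator: |-0.013360| − 0.000982 = 0.012378.
Under H₀, SE = √(p₀(1−p₀)/n) = √(0.20·0.80/509) = √0.000314342 = 0.017730.
z = −0.012378/0.017730 = -0.698.

z = -0.698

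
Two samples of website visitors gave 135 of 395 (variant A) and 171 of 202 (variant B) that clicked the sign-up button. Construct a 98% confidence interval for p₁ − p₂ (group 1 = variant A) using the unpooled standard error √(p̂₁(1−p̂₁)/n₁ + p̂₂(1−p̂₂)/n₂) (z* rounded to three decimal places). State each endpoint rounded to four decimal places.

p̂₁ = 135/395 = 0.34177, p̂₂ = 171/202 = 0.84653; p̂₁ − p̂₂ = -0.50476.
Unpooled SE = √(p̂₁(1−p̂₁)/n₁ + p̂₂(1−p̂₂)/n₂) = √(0.000569529 + 0.000643137) = 0.034823.
z* = 2.326 at the 98% level. Margin = 2.326·0.034823 = 0.08100.
CI: -0.50476 ± 0.08100 = (-0.5858, -0.4238).

(-0.5858, -0.4238)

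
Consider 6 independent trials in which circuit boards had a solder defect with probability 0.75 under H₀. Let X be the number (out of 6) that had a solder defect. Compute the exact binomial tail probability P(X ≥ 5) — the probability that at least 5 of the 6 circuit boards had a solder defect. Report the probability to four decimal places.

P = 0.5339

X is binomial with n = 6 and p = 0.75.
P(X ≥ 5) = C(6,5)·0.75^5·0.25^1 + C(6,6)·0.75^6·0.25^0.
= 0.355957 + 0.177979 = 0.5339.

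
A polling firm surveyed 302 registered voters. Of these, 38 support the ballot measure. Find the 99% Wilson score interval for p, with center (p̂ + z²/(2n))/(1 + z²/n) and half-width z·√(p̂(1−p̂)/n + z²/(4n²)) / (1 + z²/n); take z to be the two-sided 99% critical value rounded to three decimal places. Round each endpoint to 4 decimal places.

Here p̂ = 38/302 = 0.12583 and z = 2.576 (z² = 6.635776).
1 + z²/n = 1.021973.
Adjusted center: (0.12583 + z²/(2n))/1.021973 = 0.13387.
Radicand: p̂(1−p̂)/n + z²/(4n²) = 0.000364222 + 0.000018189 = 0.000382411.
Half-width = 2.576·√0.000382411/1.021973 = 0.04929.
Interval: 0.13387 ± 0.04929 → (0.0846, 0.1832).

(0.0846, 0.1832)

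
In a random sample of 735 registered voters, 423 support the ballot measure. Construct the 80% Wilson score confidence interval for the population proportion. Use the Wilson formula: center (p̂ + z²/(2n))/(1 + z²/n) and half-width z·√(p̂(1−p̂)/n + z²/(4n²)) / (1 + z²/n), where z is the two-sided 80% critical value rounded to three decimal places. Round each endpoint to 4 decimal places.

(0.5520, 0.5987)

Here p̂ = 423/735 = 0.57551 and z = 1.282 (z² = 1.643524).
1 + z²/n = 1.002236.
Adjusted center: (0.57551 + z²/(2n))/1.002236 = 0.57534.
Radicand: p̂(1−p̂)/n + z²/(4n²) = 0.000332379 + 0.000000761 = 0.000333140.
Half-width = 1.282·√0.000333140/1.002236 = 0.02335.
So the interval runs from 0.5520 to 0.5987.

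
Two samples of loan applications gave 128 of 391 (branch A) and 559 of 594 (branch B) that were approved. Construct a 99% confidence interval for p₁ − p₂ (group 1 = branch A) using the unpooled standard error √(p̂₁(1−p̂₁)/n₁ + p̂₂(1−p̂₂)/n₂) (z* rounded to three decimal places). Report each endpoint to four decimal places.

(-0.6797, -0.5477)

p̂₁ = 128/391 = 0.32737, p̂₂ = 559/594 = 0.94108; p̂₁ − p̂₂ = -0.61371.
SE = √(0.000563165 + 0.000093351) = √0.000656516 = 0.025623.
z* = 2.576 at the 99% level. Margin = 2.576·0.025623 = 0.06600.
Interval: -0.61371 ± 0.06600 → (-0.6797, -0.5477).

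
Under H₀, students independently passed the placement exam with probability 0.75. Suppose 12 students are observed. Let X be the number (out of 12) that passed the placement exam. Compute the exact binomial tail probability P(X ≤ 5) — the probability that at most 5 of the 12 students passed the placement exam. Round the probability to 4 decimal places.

X ~ Binomial(n=12, p=0.75).
P(X ≤ 5) = Σ_{j=0}^{5} C(12,j)·0.75^j·0.25^{12−j}.
= 0.000000 + 0.000002 + 0.000035 + 0.000354 + 0.002390 + 0.011471 = 0.0143.

P = 0.0143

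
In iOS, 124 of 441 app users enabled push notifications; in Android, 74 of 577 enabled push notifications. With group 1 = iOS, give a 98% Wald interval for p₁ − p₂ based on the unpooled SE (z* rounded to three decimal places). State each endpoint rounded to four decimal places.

p̂₁ = 0.28118, p̂₂ = 0.12825, so the observed difference is 0.15293.
SE = √(0.000458316 + 0.000193764) = √0.000652080 = 0.025536.
The 98% critical value is z* = 2.326. Margin of error = 0.05940.
CI: 0.15293 ± 0.05940 = (0.0935, 0.2123).

(0.0935, 0.2123)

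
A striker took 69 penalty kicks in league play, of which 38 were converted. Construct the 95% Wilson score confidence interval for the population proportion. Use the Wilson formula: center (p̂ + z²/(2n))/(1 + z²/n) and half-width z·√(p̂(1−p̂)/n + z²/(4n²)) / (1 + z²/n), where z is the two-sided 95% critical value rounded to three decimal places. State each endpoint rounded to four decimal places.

Here p̂ = 38/69 = 0.55072 and z = 1.960 (z² = 3.841600).
Denominator 1 + z²/n = 1 + 3.841600/69 = 1.055675.
Center = (0.55072 + 0.027838)/1.055675 = 0.54805.
Radicand: p̂(1−p̂)/n + z²/(4n²) = 0.003585899 + 0.000201722 = 0.003787621.
Half-width = 1.960·√0.003787621/1.055675 = 0.11426.
CI: 0.54805 ± 0.11426 = (0.4338, 0.6623).

(0.4338, 0.6623)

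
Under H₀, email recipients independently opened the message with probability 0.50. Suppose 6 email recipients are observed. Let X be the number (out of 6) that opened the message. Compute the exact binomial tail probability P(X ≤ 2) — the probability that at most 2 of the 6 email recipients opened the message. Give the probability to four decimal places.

P = 0.3438

X ~ Binomial(n=6, p=0.50).
P(X ≤ 2) = C(6,0)·0.50^0·0.50^6 + C(6,1)·0.50^1·0.50^5 + C(6,2)·0.50^2·0.50^4.
= 0.015625 + 0.093750 + 0.234375 = 0.3438.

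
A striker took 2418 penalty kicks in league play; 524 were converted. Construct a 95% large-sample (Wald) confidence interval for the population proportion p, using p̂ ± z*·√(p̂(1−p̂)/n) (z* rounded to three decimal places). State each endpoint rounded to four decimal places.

Sample proportion p̂ = 524/2418 = 0.21671.
Standard error of p̂: √(0.169746/2418) = √0.000070201 = 0.008379.
For 95% confidence, z* = 1.960.
Margin of error: 1.960 × 0.008379 = 0.01642.
CI: 0.21671 ± 0.01642 = (0.2003, 0.2331).

(0.2003, 0.2331)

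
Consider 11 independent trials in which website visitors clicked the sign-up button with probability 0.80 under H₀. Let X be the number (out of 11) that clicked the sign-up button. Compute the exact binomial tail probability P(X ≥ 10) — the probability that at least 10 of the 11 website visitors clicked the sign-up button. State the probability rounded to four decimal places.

P = 0.3221

X is binomial with n = 11 and p = 0.80.
P(X ≥ 10) = C(11,10)·0.80^10·0.20^1 + C(11,11)·0.80^11·0.20^0.
= 0.236223 + 0.085899 = 0.3221.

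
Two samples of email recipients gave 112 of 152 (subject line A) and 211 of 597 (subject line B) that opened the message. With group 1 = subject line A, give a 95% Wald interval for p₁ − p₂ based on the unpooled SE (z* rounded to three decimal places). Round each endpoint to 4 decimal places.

(0.3036, 0.4632)

p̂₁ = 0.73684, p̂₂ = 0.35343, so the observed difference is 0.38341.
Unpooled SE = √(p̂₁(1−p̂₁)/n₁ + p̂₂(1−p̂₂)/n₂) = √(0.001275696 + 0.000382778) = 0.040724.
For 95% confidence, z* = 1.960. Margin = 1.960·0.040724 = 0.07982.
Interval: 0.38341 ± 0.07982 → (0.3036, 0.4632).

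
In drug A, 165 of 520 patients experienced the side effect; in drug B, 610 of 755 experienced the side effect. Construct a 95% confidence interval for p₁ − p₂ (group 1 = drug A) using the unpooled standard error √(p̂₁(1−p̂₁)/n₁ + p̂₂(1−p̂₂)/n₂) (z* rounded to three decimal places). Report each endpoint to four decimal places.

p̂₁ = 0.31731, p̂₂ = 0.80795, so the observed difference is -0.49064.
SE = √(0.000416584 + 0.000205521) = √0.000622105 = 0.024942.
z* = 1.960 at the 95% level. Margin of error = 0.04889.
Interval: -0.49064 ± 0.04889 → (-0.5395, -0.4418).

(-0.5395, -0.4418)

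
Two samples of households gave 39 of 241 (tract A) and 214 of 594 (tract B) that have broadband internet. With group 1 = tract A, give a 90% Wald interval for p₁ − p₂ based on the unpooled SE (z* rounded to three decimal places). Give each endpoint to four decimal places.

(-0.2492, -0.1477)

p̂₁ = 0.16183, p̂₂ = 0.36027, so the observed difference is -0.19844.
Unpooled SE = √(p̂₁(1−p̂₁)/n₁ + p̂₂(1−p̂₂)/n₂) = √(0.000562814 + 0.000388006) = 0.030835.
The 90% critical value is z* = 1.645. Margin = 1.645·0.030835 = 0.05072.
CI: -0.19844 ± 0.05072 = (-0.2492, -0.1477).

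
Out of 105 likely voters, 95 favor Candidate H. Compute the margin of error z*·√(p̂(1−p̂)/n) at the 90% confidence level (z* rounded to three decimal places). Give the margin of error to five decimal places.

With x = 95 successes in n = 105, p̂ = 0.90476.
SE(p̂) = √(0.90476·0.09524/105) = 0.028647.
The 90% critical value is z* = 1.645.
So ME = 0.04712.

ME = 0.04712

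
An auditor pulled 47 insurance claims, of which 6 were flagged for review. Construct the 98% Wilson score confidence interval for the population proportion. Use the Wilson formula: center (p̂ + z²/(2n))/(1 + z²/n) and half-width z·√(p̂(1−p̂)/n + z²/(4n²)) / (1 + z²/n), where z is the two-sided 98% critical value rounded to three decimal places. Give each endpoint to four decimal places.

(0.0522, 0.2800)

Here p̂ = 6/47 = 0.12766 and z = 2.326 (z² = 5.410276).
Denominator 1 + z²/n = 1 + 5.410276/47 = 1.115112.
Adjusted center: (0.12766 + z²/(2n))/1.115112 = 0.16610.
Radicand: p̂(1−p̂)/n + z²/(4n²) = 0.002369417 + 0.000612299 = 0.002981716.
Half-width = 2.326·√0.002981716/1.115112 = 0.11390.
CI: 0.16610 ± 0.11390 = (0.0522, 0.2800).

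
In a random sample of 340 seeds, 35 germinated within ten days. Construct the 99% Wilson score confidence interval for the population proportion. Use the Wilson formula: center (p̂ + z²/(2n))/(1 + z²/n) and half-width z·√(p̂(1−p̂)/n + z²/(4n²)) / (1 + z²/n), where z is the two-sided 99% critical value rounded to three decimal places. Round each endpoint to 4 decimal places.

Here p̂ = 35/340 = 0.10294 and z = 2.576 (z² = 6.635776).
Denominator 1 + z²/n = 1 + 6.635776/340 = 1.019517.
Adjusted center: (0.10294 + z²/(2n))/1.019517 = 0.11054.
Radicand: p̂(1−p̂)/n + z²/(4n²) = 0.000271601 + 0.000014351 = 0.000285952.
Half-width = 2.576·√0.000285952/1.019517 = 0.04273.
Interval: 0.11054 ± 0.04273 → (0.0678, 0.1533).

(0.0678, 0.1533)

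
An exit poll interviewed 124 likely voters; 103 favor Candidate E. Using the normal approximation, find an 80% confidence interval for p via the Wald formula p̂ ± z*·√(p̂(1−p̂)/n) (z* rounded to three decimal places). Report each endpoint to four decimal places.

(0.7875, 0.8738)

With x = 103 successes in n = 124, p̂ = 0.83065.
Standard error of p̂: √(0.140674/124) = √0.001134466 = 0.033682.
z* = 1.282 at the 80% level.
Margin = 1.282·0.033682 = 0.04318.
CI: 0.83065 ± 0.04318 = (0.7875, 0.8738).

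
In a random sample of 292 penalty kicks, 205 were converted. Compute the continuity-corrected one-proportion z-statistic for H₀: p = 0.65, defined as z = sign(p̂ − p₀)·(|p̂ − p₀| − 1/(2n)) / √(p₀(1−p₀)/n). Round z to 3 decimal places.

z = 1.804

The sample proportion is 205/292 = 0.70205. p̂ − p₀ = 0.052055.
Continuity correction 1/(2n) = 1/584 = 0.001712.
Corrected numerator: |0.052055| − 0.001712 = 0.050343.
SE₀ = √(0.65·0.35/292) = 0.027913.
z = +0.050343/0.027913 = 1.804.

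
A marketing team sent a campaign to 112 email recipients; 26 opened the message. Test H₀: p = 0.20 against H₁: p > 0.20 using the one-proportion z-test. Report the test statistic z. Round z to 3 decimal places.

z = 0.850

With x = 26 successes in n = 112, p̂ = 0.23214.
SE₀ = √(0.20·0.80/112) = 0.037796.
Test statistic: z = 0.03214/0.037796 = 0.850.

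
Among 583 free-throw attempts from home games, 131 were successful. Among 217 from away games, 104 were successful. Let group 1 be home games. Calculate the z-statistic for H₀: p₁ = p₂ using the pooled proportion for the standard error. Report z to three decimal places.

p̂₁ = 131/583 = 0.22470, p̂₂ = 104/217 = 0.47926.
Pooled p̂ = (131+104)/(583+217) = 235/800 = 0.29375.
SE = √[p̂(1−p̂)(1/n₁+1/n₂)] = √[0.29375·0.70625·(1/583+1/217)] ≈ 0.036220.
z = -0.25456/0.036220 = -7.028.

z = -7.028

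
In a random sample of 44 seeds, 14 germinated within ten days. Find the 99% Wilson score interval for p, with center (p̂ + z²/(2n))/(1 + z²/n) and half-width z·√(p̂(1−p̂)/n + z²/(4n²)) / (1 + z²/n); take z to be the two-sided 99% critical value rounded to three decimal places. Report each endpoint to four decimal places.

(0.1717, 0.5123)

p̂ = 14/44 = 0.31818; z = 2.576, so z² = 6.635776.
1 + z²/n = 1.150813.
Adjusted center: (0.31818 + z²/(2n))/1.150813 = 0.34201.
Radicand: p̂(1−p̂)/n + z²/(4n²) = 0.004930503 + 0.000856893 = 0.005787396.
Half-width = z·√(radicand)/denom = 2.576·0.076075/1.150813 = 0.17029.
Interval: 0.34201 ± 0.17029 → (0.1717, 0.5123).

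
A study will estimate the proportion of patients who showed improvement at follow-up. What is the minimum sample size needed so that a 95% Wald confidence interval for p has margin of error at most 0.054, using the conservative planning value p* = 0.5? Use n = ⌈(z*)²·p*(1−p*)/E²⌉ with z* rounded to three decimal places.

The 95% critical value is z* = 1.960.
p*(1−p*) = 0.2500.
Required n before rounding: 3.841600 × 0.2500 / 0.054² = 329.355.
⌈329.355⌉ = 330.

n = 330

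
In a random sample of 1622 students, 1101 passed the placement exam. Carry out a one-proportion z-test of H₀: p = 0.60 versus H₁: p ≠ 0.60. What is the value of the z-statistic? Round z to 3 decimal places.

z = 6.477

With x = 1101 successes in n = 1622, p̂ = 0.67879.
SE₀ = √(0.60·0.40/1622) = 0.012164.
z = (0.67879 − 0.60)/0.012164 = 0.07879/0.012164 = 6.477.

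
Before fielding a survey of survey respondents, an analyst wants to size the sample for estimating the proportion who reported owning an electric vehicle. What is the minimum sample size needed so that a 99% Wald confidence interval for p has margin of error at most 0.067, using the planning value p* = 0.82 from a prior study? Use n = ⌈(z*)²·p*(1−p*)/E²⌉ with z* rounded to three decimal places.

The 99% critical value is z* = 2.576.
p*(1−p*) = 0.1476.
(z*)²·p*(1−p*)/E² = 6.635776·0.1476/0.004489 = 218.187.
Rounding up, n = 219.

n = 219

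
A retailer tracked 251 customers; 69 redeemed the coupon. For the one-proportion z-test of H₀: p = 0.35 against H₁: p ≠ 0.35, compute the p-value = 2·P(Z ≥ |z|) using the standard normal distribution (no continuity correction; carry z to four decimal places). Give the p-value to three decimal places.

p-value = 0.013

Sample proportion p̂ = 69/251 = 0.27490.
SE₀ = √(0.35·0.65/251) = 0.030106.
Test statistic (full precision, shown to 4 dp): z = (69/251 − 0.35)/SE₀ ≈ -2.4945.
From the standard normal, 2·P(Z ≥ |z|) = 0.013.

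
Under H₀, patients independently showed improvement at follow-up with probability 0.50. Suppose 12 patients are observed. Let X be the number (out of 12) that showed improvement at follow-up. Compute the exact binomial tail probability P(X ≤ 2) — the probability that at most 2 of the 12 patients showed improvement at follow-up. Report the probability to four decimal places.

X ~ Binomial(n=12, p=0.50).
P(X ≤ 2) = C(12,0)·0.50^0·0.50^12 + C(12,1)·0.50^1·0.50^11 + C(12,2)·0.50^2·0.50^10.
= 0.000244 + 0.002930 + 0.016113 = 0.0193.

P = 0.0193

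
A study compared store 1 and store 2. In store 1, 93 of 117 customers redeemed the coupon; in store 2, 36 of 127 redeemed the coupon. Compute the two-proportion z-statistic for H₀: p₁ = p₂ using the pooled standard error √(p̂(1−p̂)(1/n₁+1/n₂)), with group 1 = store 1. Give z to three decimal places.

Sample proportions: p̂₁ = 93/117 = 0.79487 and p̂₂ = 36/127 = 0.28346.
Pooling: p̂ = 129/244 = 0.52869.
SE = √[p̂(1−p̂)(1/n₁+1/n₂)] = √[0.52869·0.47131·(1/117+1/127)] ≈ 0.063967.
z = (p̂₁ − p̂₂)/SE = (0.79487 − 0.28346)/0.063967 = 0.51141/0.063967 = 7.995.

z = 7.995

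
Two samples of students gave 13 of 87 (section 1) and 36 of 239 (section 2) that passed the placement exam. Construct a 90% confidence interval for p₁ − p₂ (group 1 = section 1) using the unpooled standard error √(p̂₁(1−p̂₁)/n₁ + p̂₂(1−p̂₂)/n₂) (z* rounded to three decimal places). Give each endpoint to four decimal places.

p̂₁ = 13/87 = 0.14943, p̂₂ = 36/239 = 0.15063; p̂₁ − p̂₂ = -0.00120.
Unpooled SE = √(p̂₁(1−p̂₁)/n₁ + p̂₂(1−p̂₂)/n₂) = √(0.001460889 + 0.000535309) = 0.044679.
The 90% critical value is z* = 1.645. Margin = 1.645·0.044679 = 0.07350.
CI: -0.00120 ± 0.07350 = (-0.0747, 0.0723).

(-0.0747, 0.0723)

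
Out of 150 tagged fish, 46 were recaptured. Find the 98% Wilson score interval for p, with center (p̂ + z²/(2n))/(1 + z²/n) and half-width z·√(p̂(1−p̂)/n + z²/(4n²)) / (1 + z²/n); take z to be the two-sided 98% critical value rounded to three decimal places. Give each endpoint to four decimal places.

p̂ = 46/150 = 0.30667; z = 2.326, so z² = 5.410276.
Denominator 1 + z²/n = 1 + 5.410276/150 = 1.036069.
Center = (0.30667 + 0.018034)/1.036069 = 0.31340.
Radicand: p̂(1−p̂)/n + z²/(4n²) = 0.001417481 + 0.000060114 = 0.001477595.
Half-width = z·√(radicand)/denom = 2.326·0.038440/1.036069 = 0.08630.
So the interval runs from 0.2271 to 0.3997.

(0.2271, 0.3997)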